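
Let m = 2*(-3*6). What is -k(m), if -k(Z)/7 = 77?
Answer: 539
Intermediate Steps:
m = -36 (m = 2*(-18) = -36)
k(Z) = -539 (k(Z) = -7*77 = -539)
-k(m) = -1*(-539) = 539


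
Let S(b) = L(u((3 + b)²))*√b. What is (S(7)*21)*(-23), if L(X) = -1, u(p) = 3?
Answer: 483*√7 ≈ 1277.9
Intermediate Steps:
S(b) = -√b
(S(7)*21)*(-23) = (-√7*21)*(-23) = -21*√7*(-23) = 483*√7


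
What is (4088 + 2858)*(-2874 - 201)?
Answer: -21358950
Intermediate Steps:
(4088 + 2858)*(-2874 - 201) = 6946*(-3075) = -21358950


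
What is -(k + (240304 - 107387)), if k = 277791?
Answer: -410708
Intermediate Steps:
-(k + (240304 - 107387)) = -(277791 + (240304 - 107387)) = -(277791 + 132917) = -1*410708 = -410708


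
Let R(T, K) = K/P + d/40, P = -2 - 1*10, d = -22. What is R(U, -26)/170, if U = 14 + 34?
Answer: 97/10200 ≈ 0.0095098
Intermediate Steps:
P = -12 (P = -2 - 10 = -12)
U = 48
R(T, K) = -11/20 - K/12 (R(T, K) = K/(-12) - 22/40 = K*(-1/12) - 22*1/40 = -K/12 - 11/20 = -11/20 - K/12)
R(U, -26)/170 = (-11/20 - 1/12*(-26))/170 = (-11/20 + 13/6)*(1/170) = (97/60)*(1/170) = 97/10200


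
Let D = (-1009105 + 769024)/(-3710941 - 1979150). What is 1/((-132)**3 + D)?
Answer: -1896697/4362342325669 ≈ -4.3479e-7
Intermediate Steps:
D = 80027/1896697 (D = -240081/(-5690091) = -240081*(-1/5690091) = 80027/1896697 ≈ 0.042193)
1/((-132)**3 + D) = 1/((-132)**3 + 80027/1896697) = 1/(-2299968 + 80027/1896697) = 1/(-4362342325669/1896697) = -1896697/4362342325669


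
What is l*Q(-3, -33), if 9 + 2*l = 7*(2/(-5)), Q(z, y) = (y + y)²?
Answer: -128502/5 ≈ -25700.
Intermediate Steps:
Q(z, y) = 4*y² (Q(z, y) = (2*y)² = 4*y²)
l = -59/10 (l = -9/2 + (7*(2/(-5)))/2 = -9/2 + (7*(2*(-⅕)))/2 = -9/2 + (7*(-⅖))/2 = -9/2 + (½)*(-14/5) = -9/2 - 7/5 = -59/10 ≈ -5.9000)
l*Q(-3, -33) = -118*(-33)²/5 = -118*1089/5 = -59/10*4356 = -128502/5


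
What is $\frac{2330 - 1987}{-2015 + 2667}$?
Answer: $\frac{343}{652} \approx 0.52607$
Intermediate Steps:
$\frac{2330 - 1987}{-2015 + 2667} = \frac{343}{652}$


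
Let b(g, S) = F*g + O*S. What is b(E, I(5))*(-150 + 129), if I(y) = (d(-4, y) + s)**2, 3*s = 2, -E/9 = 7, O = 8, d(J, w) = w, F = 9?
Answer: 19537/3 ≈ 6512.3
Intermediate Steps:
E = -63 (E = -9*7 = -63)
s = 2/3 (s = (1/3)*2 = 2/3 ≈ 0.66667)
I(y) = (2/3 + y)**2 (I(y) = (y + 2/3)**2 = (2/3 + y)**2)
b(g, S) = 8*S + 9*g (b(g, S) = 9*g + 8*S = 8*S + 9*g)
b(E, I(5))*(-150 + 129) = (8*((2 + 3*5)**2/9) + 9*(-63))*(-150 + 129) = (8*((2 + 15)**2/9) - 567)*(-21) = (8*((1/9)*17**2) - 567)*(-21) = (8*((1/9)*289) - 567)*(-21) = (8*(289/9) - 567)*(-21) = (2312/9 - 567)*(-21) = -2791/9*(-21) = 19537/3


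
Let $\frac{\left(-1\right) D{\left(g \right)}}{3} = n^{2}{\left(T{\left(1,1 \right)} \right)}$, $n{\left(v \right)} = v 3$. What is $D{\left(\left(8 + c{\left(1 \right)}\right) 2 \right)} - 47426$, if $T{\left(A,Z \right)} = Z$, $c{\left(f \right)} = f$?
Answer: $-47453$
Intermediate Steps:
$n{\left(v \right)} = 3 v$
$D{\left(g \right)} = -27$ ($D{\left(g \right)} = - 3 \left(3 \cdot 1\right)^{2} = - 3 \cdot 3^{2} = \left(-3\right) 9 = -27$)
$D{\left(\left(8 + c{\left(1 \right)}\right) 2 \right)} - 47426 = -27 - 47426 = -47453$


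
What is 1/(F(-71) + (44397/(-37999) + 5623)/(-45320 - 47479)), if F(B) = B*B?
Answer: 3526269201/17775709418261 ≈ 0.00019838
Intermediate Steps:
F(B) = B²
1/(F(-71) + (44397/(-37999) + 5623)/(-45320 - 47479)) = 1/((-71)² + (44397/(-37999) + 5623)/(-45320 - 47479)) = 1/(5041 + (44397*(-1/37999) + 5623)/(-92799)) = 1/(5041 + (-44397/37999 + 5623)*(-1/92799)) = 1/(5041 + (213623980/37999)*(-1/92799)) = 1/(5041 - 213623980/3526269201) = 1/(17775709418261/3526269201) = 3526269201/17775709418261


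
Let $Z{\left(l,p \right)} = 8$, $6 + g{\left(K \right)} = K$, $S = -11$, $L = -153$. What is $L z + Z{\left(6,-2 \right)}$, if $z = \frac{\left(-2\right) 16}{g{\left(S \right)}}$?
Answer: $-280$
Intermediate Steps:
$g{\left(K \right)} = -6 + K$
$z = \frac{32}{17}$ ($z = \frac{\left(-2\right) 16}{-6 - 11} = - \frac{32}{-17} = \left(-32\right) \left(- \frac{1}{17}\right) = \frac{32}{17} \approx 1.8824$)
$L z + Z{\left(6,-2 \right)} = \left(-153\right) \frac{32}{17} + 8 = -288 + 8 = -280$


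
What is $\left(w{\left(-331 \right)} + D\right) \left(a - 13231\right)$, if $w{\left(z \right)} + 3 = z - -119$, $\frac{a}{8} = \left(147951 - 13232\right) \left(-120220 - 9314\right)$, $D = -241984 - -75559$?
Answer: $23263867318745360$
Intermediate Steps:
$D = -166425$ ($D = -241984 + 75559 = -166425$)
$a = -139605527568$ ($a = 8 \left(147951 - 13232\right) \left(-120220 - 9314\right) = 8 \cdot 134719 \left(-129534\right) = 8 \left(-17450690946\right) = -139605527568$)
$w{\left(z \right)} = 116 + z$ ($w{\left(z \right)} = -3 + \left(z - -119\right) = -3 + \left(z + 119\right) = -3 + \left(119 + z\right) = 116 + z$)
$\left(w{\left(-331 \right)} + D\right) \left(a - 13231\right) = \left(\left(116 - 331\right) - 166425\right) \left(-139605527568 - 13231\right) = \left(-215 - 166425\right) \left(-139605540799\right) = \left(-166640\right) \left(-139605540799\right) = 23263867318745360$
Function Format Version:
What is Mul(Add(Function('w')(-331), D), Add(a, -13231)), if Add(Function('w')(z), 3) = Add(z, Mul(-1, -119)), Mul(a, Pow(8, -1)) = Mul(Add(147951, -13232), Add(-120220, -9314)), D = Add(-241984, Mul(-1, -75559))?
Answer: 23263867318745360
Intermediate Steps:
D = -166425 (D = Add(-241984, 75559) = -166425)
a = -139605527568 (a = Mul(8, Mul(Add(147951, -13232), Add(-120220, -9314))) = Mul(8, Mul(134719, -129534)) = Mul(8, -17450690946) = -139605527568)
Function('w')(z) = Add(116, z) (Function('w')(z) = Add(-3, Add(z, Mul(-1, -119))) = Add(-3, Add(z, 119)) = Add(-3, Add(119, z)) = Add(116, z))
Mul(Add(Function('w')(-331), D), Add(a, -13231)) = Mul(Add(Add(116, -331), -166425), Add(-139605527568, -13231)) = Mul(Add(-215, -166425), -139605540799) = Mul(-166640, -139605540799) = 23263867318745360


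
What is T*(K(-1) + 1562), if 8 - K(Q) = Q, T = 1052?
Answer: 1652692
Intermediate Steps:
K(Q) = 8 - Q
T*(K(-1) + 1562) = 1052*((8 - 1*(-1)) + 1562) = 1052*((8 + 1) + 1562) = 1052*(9 + 1562) = 1052*1571 = 1652692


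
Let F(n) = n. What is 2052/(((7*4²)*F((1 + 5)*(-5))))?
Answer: -171/280 ≈ -0.61071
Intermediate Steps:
2052/(((7*4²)*F((1 + 5)*(-5)))) = 2052/(((7*4²)*((1 + 5)*(-5)))) = 2052/(((7*16)*(6*(-5)))) = 2052/((112*(-30))) = 2052/(-3360) = 2052*(-1/3360) = -171/280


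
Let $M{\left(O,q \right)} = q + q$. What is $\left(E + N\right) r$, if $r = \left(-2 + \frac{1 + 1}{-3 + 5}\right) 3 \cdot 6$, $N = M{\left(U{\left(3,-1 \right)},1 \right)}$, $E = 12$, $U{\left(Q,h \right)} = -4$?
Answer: $-252$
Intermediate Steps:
$M{\left(O,q \right)} = 2 q$
$N = 2$ ($N = 2 \cdot 1 = 2$)
$r = -18$ ($r = \left(-2 + \frac{2}{2}\right) 18 = \left(-2 + 2 \cdot \frac{1}{2}\right) 18 = \left(-2 + 1\right) 18 = \left(-1\right) 18 = -18$)
$\left(E + N\right) r = \left(12 + 2\right) \left(-18\right) = 14 \left(-18\right) = -252$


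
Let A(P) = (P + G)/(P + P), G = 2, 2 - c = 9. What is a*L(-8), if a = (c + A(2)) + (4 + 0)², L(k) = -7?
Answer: -70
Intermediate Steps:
c = -7 (c = 2 - 1*9 = 2 - 9 = -7)
A(P) = (2 + P)/(2*P) (A(P) = (P + 2)/(P + P) = (2 + P)/((2*P)) = (2 + P)*(1/(2*P)) = (2 + P)/(2*P))
a = 10 (a = (-7 + (½)*(2 + 2)/2) + (4 + 0)² = (-7 + (½)*(½)*4) + 4² = (-7 + 1) + 16 = -6 + 16 = 10)
a*L(-8) = 10*(-7) = -70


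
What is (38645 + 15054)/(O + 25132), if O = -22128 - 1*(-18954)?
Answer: 53699/21958 ≈ 2.4455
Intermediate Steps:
O = -3174 (O = -22128 + 18954 = -3174)
(38645 + 15054)/(O + 25132) = (38645 + 15054)/(-3174 + 25132) = 53699/21958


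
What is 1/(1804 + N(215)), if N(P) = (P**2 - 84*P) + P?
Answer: 1/30184 ≈ 3.3130e-5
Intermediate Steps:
N(P) = P**2 - 83*P
1/(1804 + N(215)) = 1/(1804 + 215*(-83 + 215)) = 1/(1804 + 215*132) = 1/(1804 + 28380) = 1/30184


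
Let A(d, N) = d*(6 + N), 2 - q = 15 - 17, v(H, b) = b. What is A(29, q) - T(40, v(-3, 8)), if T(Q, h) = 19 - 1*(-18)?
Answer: 253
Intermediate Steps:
q = 4 (q = 2 - (15 - 17) = 2 - 1*(-2) = 2 + 2 = 4)
T(Q, h) = 37 (T(Q, h) = 19 + 18 = 37)
A(29, q) - T(40, v(-3, 8)) = 29*(6 + 4) - 1*37 = 29*10 - 37 = 290 - 37 = 253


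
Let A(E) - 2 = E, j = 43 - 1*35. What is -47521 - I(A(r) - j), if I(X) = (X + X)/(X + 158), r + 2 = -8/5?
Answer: -17630243/371 ≈ -47521.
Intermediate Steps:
j = 8 (j = 43 - 35 = 8)
r = -18/5 (r = -2 - 8/5 = -18/5 ≈ -3.6000)
A(E) = 2 + E
I(X) = 2*X/(158 + X) (I(X) = (2*X)/(158 + X) = 2*X/(158 + X))
-47521 - I(A(r) - j) = -47521 - 2*((2 - 18/5) - 1*8)/(158 + ((2 - 18/5) - 1*8)) = -47521 - 2*(-8/5 - 8)/(158 + (-8/5 - 8)) = -47521 - 2*(-48)/(5*(158 - 48/5)) = -47521 - 2*(-48)/(5*742/5) = -47521 - 2*(-48)*5/(5*742) = -47521 - 1*(-48/371) = -47521 + 48/371 = -17630243/371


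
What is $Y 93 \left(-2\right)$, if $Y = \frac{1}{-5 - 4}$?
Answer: $\frac{62}{3} \approx 20.667$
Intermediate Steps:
$Y = - \frac{1}{9}$ ($Y = \frac{1}{-9} = - \frac{1}{9} \approx -0.11111$)
$Y 93 \left(-2\right) = - \frac{93 \left(-2\right)}{9} = \left(- \frac{1}{9}\right) \left(-186\right) = \frac{62}{3}$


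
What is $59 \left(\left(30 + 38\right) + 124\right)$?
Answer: $11328$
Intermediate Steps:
$59 \left(\left(30 + 38\right) + 124\right) = 59 \left(68 + 124\right) = 59 \cdot 192 = 11328$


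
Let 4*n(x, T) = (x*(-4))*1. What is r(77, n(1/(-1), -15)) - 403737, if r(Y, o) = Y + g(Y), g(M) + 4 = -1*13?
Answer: -403677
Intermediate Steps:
g(M) = -17 (g(M) = -4 - 1*13 = -4 - 13 = -17)
n(x, T) = -x (n(x, T) = ((x*(-4))*1)/4 = (-4*x*1)/4 = (-4*x)/4 = -x)
r(Y, o) = -17 + Y (r(Y, o) = Y - 17 = -17 + Y)
r(77, n(1/(-1), -15)) - 403737 = (-17 + 77) - 403737 = 60 - 403737 = -403677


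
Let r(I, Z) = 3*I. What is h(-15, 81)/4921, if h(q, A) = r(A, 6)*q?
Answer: -3645/4921 ≈ -0.74070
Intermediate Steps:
h(q, A) = 3*A*q (h(q, A) = (3*A)*q = 3*A*q)
h(-15, 81)/4921 = (3*81*(-15))/4921 = -3645*1/4921 = -3645/4921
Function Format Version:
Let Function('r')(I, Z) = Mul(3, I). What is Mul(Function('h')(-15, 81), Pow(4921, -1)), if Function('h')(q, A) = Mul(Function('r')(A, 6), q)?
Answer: Rational(-3645, 4921) ≈ -0.74070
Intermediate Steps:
Function('h')(q, A) = Mul(3, A, q) (Function('h')(q, A) = Mul(Mul(3, A), q) = Mul(3, A, q))
Mul(Function('h')(-15, 81), Pow(4921, -1)) = Mul(Mul(3, 81, -15), Pow(4921, -1)) = Mul(-3645, Rational(1, 4921)) = Rational(-3645, 4921)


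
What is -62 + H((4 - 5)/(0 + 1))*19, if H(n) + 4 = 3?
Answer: -81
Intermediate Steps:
H(n) = -1 (H(n) = -4 + 3 = -1)
-62 + H((4 - 5)/(0 + 1))*19 = -62 - 1*19 = -62 - 19 = -81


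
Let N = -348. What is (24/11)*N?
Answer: -8352/11 ≈ -759.27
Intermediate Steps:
(24/11)*N = (24/11)*(-348) = -8352/11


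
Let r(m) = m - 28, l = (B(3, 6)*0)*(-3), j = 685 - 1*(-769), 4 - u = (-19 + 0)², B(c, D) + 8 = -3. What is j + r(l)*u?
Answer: 11450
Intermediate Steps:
B(c, D) = -11 (B(c, D) = -8 - 3 = -11)
u = -357 (u = 4 - (-19 + 0)² = 4 - 1*(-19)² = 4 - 1*361 = 4 - 361 = -357)
j = 1454 (j = 685 + 769 = 1454)
l = 0 (l = -11*0*(-3) = 0*(-3) = 0)
r(m) = -28 + m
j + r(l)*u = 1454 + (-28 + 0)*(-357) = 1454 - 28*(-357) = 1454 + 9996 = 11450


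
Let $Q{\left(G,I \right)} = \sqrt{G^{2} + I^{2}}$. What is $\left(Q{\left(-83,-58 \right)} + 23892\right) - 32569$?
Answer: $-8677 + \sqrt{10253} \approx -8575.8$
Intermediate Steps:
$\left(Q{\left(-83,-58 \right)} + 23892\right) - 32569 = \left(\sqrt{\left(-83\right)^{2} + \left(-58\right)^{2}} + 23892\right) - 32569 = \left(\sqrt{6889 + 3364} + 23892\right) - 32569 = \left(\sqrt{10253} + 23892\right) - 32569 = \left(23892 + \sqrt{10253}\right) - 32569 = -8677 + \sqrt{10253}$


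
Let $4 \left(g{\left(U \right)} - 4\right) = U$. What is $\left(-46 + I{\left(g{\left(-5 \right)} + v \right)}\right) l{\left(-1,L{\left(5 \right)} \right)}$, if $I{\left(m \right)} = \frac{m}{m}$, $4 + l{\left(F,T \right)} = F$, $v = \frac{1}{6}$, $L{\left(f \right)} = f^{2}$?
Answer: $225$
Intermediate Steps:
$g{\left(U \right)} = 4 + \frac{U}{4}$
$v = \frac{1}{6} \approx 0.16667$
$l{\left(F,T \right)} = -4 + F$
$I{\left(m \right)} = 1$
$\left(-46 + I{\left(g{\left(-5 \right)} + v \right)}\right) l{\left(-1,L{\left(5 \right)} \right)} = \left(-46 + 1\right) \left(-4 - 1\right) = \left(-45\right) \left(-5\right) = 225$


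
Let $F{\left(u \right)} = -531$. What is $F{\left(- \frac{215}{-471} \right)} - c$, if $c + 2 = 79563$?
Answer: $-80092$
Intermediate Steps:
$c = 79561$ ($c = -2 + 79563 = 79561$)
$F{\left(- \frac{215}{-471} \right)} - c = -531 - 79561 = -80092$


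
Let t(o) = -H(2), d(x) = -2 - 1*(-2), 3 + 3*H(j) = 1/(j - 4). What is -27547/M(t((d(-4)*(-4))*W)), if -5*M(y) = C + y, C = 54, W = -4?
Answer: 826410/331 ≈ 2496.7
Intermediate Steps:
H(j) = -1 + 1/(3*(-4 + j)) (H(j) = -1 + 1/(3*(j - 4)) = -1 + 1/(3*(-4 + j)))
d(x) = 0 (d(x) = -2 + 2 = 0)
t(o) = 7/6 (t(o) = -(13/3 - 1*2)/(-4 + 2) = -(13/3 - 2)/(-2) = -(-1)*7/(2*3) = -1*(-7/6) = 7/6)
M(y) = -54/5 - y/5 (M(y) = -(54 + y)/5 = -54/5 - y/5)
-27547/M(t((d(-4)*(-4))*W)) = -27547/(-54/5 - ⅕*7/6) = -27547/(-54/5 - 7/30) = -27547/(-331/30) = -27547*(-30/331) = 826410/331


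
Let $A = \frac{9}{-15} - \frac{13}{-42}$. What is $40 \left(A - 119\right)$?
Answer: $- \frac{100204}{21} \approx -4771.6$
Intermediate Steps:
$A = - \frac{61}{210}$ ($A = 9 \left(- \frac{1}{15}\right) - - \frac{13}{42} = - \frac{3}{5} + \frac{13}{42} = - \frac{61}{210} \approx -0.29048$)
$40 \left(A - 119\right) = 40 \left(- \frac{61}{210} - 119\right) = 40 \left(- \frac{25051}{210}\right) = - \frac{100204}{21}$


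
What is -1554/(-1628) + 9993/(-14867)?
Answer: 92361/327074 ≈ 0.28239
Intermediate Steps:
-1554/(-1628) + 9993/(-14867) = -1554*(-1/1628) + 9993*(-1/14867) = 21/22 - 9993/14867 = 92361/327074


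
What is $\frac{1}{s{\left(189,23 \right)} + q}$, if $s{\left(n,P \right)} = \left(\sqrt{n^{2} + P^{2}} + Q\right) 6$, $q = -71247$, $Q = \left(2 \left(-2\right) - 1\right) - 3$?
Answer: $- \frac{4753}{338778135} - \frac{2 \sqrt{58}}{67755627} \approx -1.4255 \cdot 10^{-5}$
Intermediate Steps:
$Q = -8$ ($Q = \left(-4 - 1\right) - 3 = -5 - 3 = -8$)
$s{\left(n,P \right)} = -48 + 6 \sqrt{P^{2} + n^{2}}$ ($s{\left(n,P \right)} = \left(\sqrt{n^{2} + P^{2}} - 8\right) 6 = \left(\sqrt{P^{2} + n^{2}} - 8\right) 6 = \left(-8 + \sqrt{P^{2} + n^{2}}\right) 6 = -48 + 6 \sqrt{P^{2} + n^{2}}$)
$\frac{1}{s{\left(189,23 \right)} + q} = \frac{1}{\left(-48 + 6 \sqrt{23^{2} + 189^{2}}\right) - 71247} = \frac{1}{\left(-48 + 6 \sqrt{529 + 35721}\right) - 71247} = \frac{1}{\left(-48 + 6 \sqrt{36250}\right) - 71247} = \frac{1}{\left(-48 + 6 \cdot 25 \sqrt{58}\right) - 71247} = \frac{1}{\left(-48 + 150 \sqrt{58}\right) - 71247} = \frac{1}{-71295 + 150 \sqrt{58}}$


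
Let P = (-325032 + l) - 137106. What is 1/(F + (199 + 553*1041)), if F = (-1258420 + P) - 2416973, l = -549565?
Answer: -1/4111224 ≈ -2.4324e-7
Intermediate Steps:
P = -1011703 (P = (-325032 - 549565) - 137106 = -874597 - 137106 = -1011703)
F = -4687096 (F = (-1258420 - 1011703) - 2416973 = -2270123 - 2416973 = -4687096)
1/(F + (199 + 553*1041)) = 1/(-4687096 + (199 + 553*1041)) = 1/(-4687096 + (199 + 575673)) = 1/(-4687096 + 575872) = 1/(-4111224) = -1/4111224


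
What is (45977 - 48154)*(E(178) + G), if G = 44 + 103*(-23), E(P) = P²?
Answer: -63914543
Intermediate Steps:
G = -2325 (G = 44 - 2369 = -2325)
(45977 - 48154)*(E(178) + G) = (45977 - 48154)*(178² - 2325) = -2177*(31684 - 2325) = -2177*29359 = -63914543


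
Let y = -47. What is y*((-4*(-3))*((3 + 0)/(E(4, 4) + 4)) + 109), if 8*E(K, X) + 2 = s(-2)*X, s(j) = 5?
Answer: -134843/25 ≈ -5393.7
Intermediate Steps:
E(K, X) = -¼ + 5*X/8 (E(K, X) = -¼ + (5*X)/8 = -¼ + 5*X/8)
y*((-4*(-3))*((3 + 0)/(E(4, 4) + 4)) + 109) = -47*((-4*(-3))*((3 + 0)/((-¼ + (5/8)*4) + 4)) + 109) = -47*(12*(3/((-¼ + 5/2) + 4)) + 109) = -47*(12*(3/(9/4 + 4)) + 109) = -47*(12*(3/(25/4)) + 109) = -47*(12*(3*(4/25)) + 109) = -47*(12*(12/25) + 109) = -47*(144/25 + 109) = -47*2869/25 = -134843/25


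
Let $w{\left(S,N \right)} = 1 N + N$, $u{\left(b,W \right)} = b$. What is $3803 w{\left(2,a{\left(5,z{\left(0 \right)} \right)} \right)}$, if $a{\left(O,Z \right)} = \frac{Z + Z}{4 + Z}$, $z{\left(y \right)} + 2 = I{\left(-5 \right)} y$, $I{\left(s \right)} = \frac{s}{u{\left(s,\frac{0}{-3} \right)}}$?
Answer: $-15212$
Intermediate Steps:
$I{\left(s \right)} = 1$ ($I{\left(s \right)} = \frac{s}{s} = 1$)
$z{\left(y \right)} = -2 + y$ ($z{\left(y \right)} = -2 + 1 y = -2 + y$)
$a{\left(O,Z \right)} = \frac{2 Z}{4 + Z}$
$w{\left(S,N \right)} = 2 N$ ($w{\left(S,N \right)} = N + N = 2 N$)
$3803 w{\left(2,a{\left(5,z{\left(0 \right)} \right)} \right)} = 3803 \cdot 2 \frac{2 \left(-2 + 0\right)}{4 + \left(-2 + 0\right)} = 3803 \cdot 2 \cdot 2 \left(-2\right) \frac{1}{4 - 2} = 3803 \cdot 2 \cdot 2 \left(-2\right) \frac{1}{2} = 3803 \cdot 2 \left(-2\right) = 3803 \left(-4\right) = -15212$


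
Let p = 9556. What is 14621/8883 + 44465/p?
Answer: 534700871/84885948 ≈ 6.2990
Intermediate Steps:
14621/8883 + 44465/p = 14621/8883 + 44465/9556 = 534700871/84885948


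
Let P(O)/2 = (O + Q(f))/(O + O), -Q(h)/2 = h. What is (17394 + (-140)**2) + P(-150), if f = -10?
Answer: 554923/15 ≈ 36995.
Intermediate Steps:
Q(h) = -2*h
P(O) = (20 + O)/O (P(O) = 2*((O - 2*(-10))/(O + O)) = 2*((O + 20)/((2*O))) = 2*((20 + O)*(1/(2*O))) = 2*((20 + O)/(2*O)) = (20 + O)/O)
(17394 + (-140)**2) + P(-150) = (17394 + (-140)**2) + (20 - 150)/(-150) = (17394 + 19600) - 1/150*(-130) = 36994 + 13/15 = 554923/15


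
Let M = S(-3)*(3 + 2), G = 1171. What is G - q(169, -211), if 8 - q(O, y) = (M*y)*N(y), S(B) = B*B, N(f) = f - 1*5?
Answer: 2052083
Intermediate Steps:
N(f) = -5 + f (N(f) = f - 5 = -5 + f)
S(B) = B²
M = 45 (M = (-3)²*(3 + 2) = 9*5 = 45)
q(O, y) = 8 - 45*y*(-5 + y)
G - q(169, -211) = 1171 - (8 - 45*(-211)*(-5 - 211)) = 1171 - (8 - 45*(-211)*(-216)) = 1171 - (8 - 2050920) = 1171 - 1*(-2050912) = 1171 + 2050912 = 2052083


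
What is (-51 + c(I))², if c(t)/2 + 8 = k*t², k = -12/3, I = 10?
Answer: 751689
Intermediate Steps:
k = -4 (k = -12*⅓ = -4)
c(t) = -16 - 8*t² (c(t) = -16 + 2*(-4*t²) = -16 - 8*t²)
(-51 + c(I))² = (-51 + (-16 - 8*10²))² = (-51 + (-16 - 8*100))² = (-51 + (-16 - 800))² = (-51 - 816)² = (-867)² = 751689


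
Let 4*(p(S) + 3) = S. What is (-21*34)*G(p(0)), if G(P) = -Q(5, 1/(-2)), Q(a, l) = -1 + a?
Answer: 2856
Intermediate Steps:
p(S) = -3 + S/4
G(P) = -4 (G(P) = -(-1 + 5) = -1*4 = -4)
(-21*34)*G(p(0)) = -21*34*(-4) = -714*(-4) = 2856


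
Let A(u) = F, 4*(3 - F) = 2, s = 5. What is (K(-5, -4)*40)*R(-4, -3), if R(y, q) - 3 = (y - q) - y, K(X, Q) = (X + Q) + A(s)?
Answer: -1560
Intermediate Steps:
F = 5/2 (F = 3 - 1/4*2 = 3 - 1/2 = 5/2 ≈ 2.5000)
A(u) = 5/2
K(X, Q) = 5/2 + Q + X (K(X, Q) = (X + Q) + 5/2 = (Q + X) + 5/2 = 5/2 + Q + X)
R(y, q) = 3 - q (R(y, q) = 3 + ((y - q) - y) = 3 - q)
(K(-5, -4)*40)*R(-4, -3) = ((5/2 - 4 - 5)*40)*(3 - 1*(-3)) = (-13/2*40)*(3 + 3) = -260*6 = -1560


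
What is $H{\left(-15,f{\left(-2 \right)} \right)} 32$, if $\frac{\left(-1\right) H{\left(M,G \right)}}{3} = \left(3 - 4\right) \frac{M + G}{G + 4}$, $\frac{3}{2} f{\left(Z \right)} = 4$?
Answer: $- \frac{888}{5} \approx -177.6$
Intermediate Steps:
$f{\left(Z \right)} = \frac{8}{3}$ ($f{\left(Z \right)} = \frac{2}{3} \cdot 4 = \frac{8}{3}$)
$H{\left(M,G \right)} = \frac{3 \left(G + M\right)}{4 + G}$ ($H{\left(M,G \right)} = - 3 \left(3 - 4\right) \frac{M + G}{G + 4} = - 3 \left(- \frac{G + M}{4 + G}\right) = \frac{3 \left(G + M\right)}{4 + G}$)
$H{\left(-15,f{\left(-2 \right)} \right)} 32 = \frac{3 \left(\frac{8}{3} - 15\right)}{4 + \frac{8}{3}} \cdot 32 = 3 \frac{1}{\frac{20}{3}} \left(- \frac{37}{3}\right) 32 = 3 \cdot \frac{3}{20} \left(- \frac{37}{3}\right) 32 = \left(- \frac{111}{20}\right) 32 = - \frac{888}{5}$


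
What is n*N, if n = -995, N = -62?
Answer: 61690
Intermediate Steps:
n*N = -995*(-62) = 61690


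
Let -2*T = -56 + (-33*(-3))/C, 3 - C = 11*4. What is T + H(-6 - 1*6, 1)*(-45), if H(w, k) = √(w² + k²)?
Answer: 2395/82 - 45*√145 ≈ -512.66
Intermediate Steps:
C = -41 (C = 3 - 11*4 = 3 - 1*44 = 3 - 44 = -41)
T = 2395/82 (T = -(-56 - 33*(-3)/(-41))/2 = -(-56 + 99*(-1/41))/2 = -(-56 - 99/41)/2 = -½*(-2395/41) = 2395/82 ≈ 29.207)
H(w, k) = √(k² + w²)
T + H(-6 - 1*6, 1)*(-45) = 2395/82 + √(1² + (-6 - 1*6)²)*(-45) = 2395/82 + √(1 + (-6 - 6)²)*(-45) = 2395/82 + √(1 + (-12)²)*(-45) = 2395/82 + √(1 + 144)*(-45) = 2395/82 + √145*(-45) = 2395/82 - 45*√145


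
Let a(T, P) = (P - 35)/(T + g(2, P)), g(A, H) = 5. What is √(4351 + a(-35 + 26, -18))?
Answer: 23*√33/2 ≈ 66.063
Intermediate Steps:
a(T, P) = (-35 + P)/(5 + T) (a(T, P) = (P - 35)/(T + 5) = (-35 + P)/(5 + T))
√(4351 + a(-35 + 26, -18)) = √(4351 + (-35 - 18)/(5 + (-35 + 26))) = √(4351 - 53/(5 - 9)) = √(4351 - 53/(-4)) = √(4351 - ¼*(-53)) = √(4351 + 53/4) = √(17457/4) = 23*√33/2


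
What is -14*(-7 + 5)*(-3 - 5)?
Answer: -224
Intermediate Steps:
-14*(-7 + 5)*(-3 - 5) = -(-28)*(-8) = -14*16 = -224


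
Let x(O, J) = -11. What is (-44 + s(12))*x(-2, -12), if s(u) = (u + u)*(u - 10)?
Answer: -44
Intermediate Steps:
s(u) = 2*u*(-10 + u) (s(u) = (2*u)*(-10 + u) = 2*u*(-10 + u))
(-44 + s(12))*x(-2, -12) = (-44 + 2*12*(-10 + 12))*(-11) = (-44 + 2*12*2)*(-11) = (-44 + 48)*(-11) = 4*(-11) = -44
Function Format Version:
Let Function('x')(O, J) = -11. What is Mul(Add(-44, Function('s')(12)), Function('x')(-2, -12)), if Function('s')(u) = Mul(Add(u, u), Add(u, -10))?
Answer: -44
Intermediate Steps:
Function('s')(u) = Mul(2, u, Add(-10, u)) (Function('s')(u) = Mul(Mul(2, u), Add(-10, u)) = Mul(2, u, Add(-10, u)))
Mul(Add(-44, Function('s')(12)), Function('x')(-2, -12)) = Mul(Add(-44, Mul(2, 12, Add(-10, 12))), -11) = Mul(Add(-44, Mul(2, 12, 2)), -11) = Mul(Add(-44, 48), -11) = Mul(4, -11) = -44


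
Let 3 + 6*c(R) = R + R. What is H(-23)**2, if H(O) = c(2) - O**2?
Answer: 10067929/36 ≈ 2.7966e+5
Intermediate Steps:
c(R) = -1/2 + R/3 (c(R) = -1/2 + (R + R)/6 = -1/2 + (2*R)/6 = -1/2 + R/3)
H(O) = 1/6 - O**2 (H(O) = (-1/2 + (1/3)*2) - O**2 = (-1/2 + 2/3) - O**2 = 1/6 - O**2)
H(-23)**2 = (1/6 - 1*(-23)**2)**2 = (1/6 - 1*529)**2 = (1/6 - 529)**2 = (-3173/6)**2 = 10067929/36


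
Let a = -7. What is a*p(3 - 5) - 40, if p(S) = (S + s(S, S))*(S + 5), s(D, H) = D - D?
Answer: 2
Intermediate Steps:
s(D, H) = 0
p(S) = S*(5 + S) (p(S) = (S + 0)*(S + 5) = S*(5 + S))
a*p(3 - 5) - 40 = -7*(3 - 5)*(5 + (3 - 5)) - 40 = -(-14)*(5 - 2) - 40 = -(-14)*3 - 40 = -7*(-6) - 40 = 42 - 40 = 2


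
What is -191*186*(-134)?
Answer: 4760484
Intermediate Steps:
-191*186*(-134) = -35526*(-134) = 4760484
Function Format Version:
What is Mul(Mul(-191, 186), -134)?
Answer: 4760484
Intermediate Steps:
Mul(Mul(-191, 186), -134) = Mul(-35526, -134) = 4760484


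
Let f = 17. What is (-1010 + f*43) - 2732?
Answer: -3011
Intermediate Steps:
(-1010 + f*43) - 2732 = (-1010 + 17*43) - 2732 = (-1010 + 731) - 2732 = -279 - 2732 = -3011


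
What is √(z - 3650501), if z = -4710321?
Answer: I*√8360822 ≈ 2891.5*I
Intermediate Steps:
√(z - 3650501) = √(-4710321 - 3650501) = √(-8360822) = I*√8360822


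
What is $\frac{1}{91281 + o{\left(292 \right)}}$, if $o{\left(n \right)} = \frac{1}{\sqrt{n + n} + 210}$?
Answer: $\frac{3972184206}{362584965676897} + \frac{2 \sqrt{146}}{362584965676897} \approx 1.0955 \cdot 10^{-5}$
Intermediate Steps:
$o{\left(n \right)} = \frac{1}{210 + \sqrt{2} \sqrt{n}}$ ($o{\left(n \right)} = \frac{1}{\sqrt{2 n} + 210} = \frac{1}{\sqrt{2} \sqrt{n} + 210} = \frac{1}{210 + \sqrt{2} \sqrt{n}}$)
$\frac{1}{91281 + o{\left(292 \right)}} = \frac{1}{91281 + \frac{1}{210 + \sqrt{2} \sqrt{292}}} = \frac{1}{91281 + \frac{1}{210 + \sqrt{2} \cdot 2 \sqrt{73}}} = \frac{1}{91281 + \frac{1}{210 + 2 \sqrt{146}}}$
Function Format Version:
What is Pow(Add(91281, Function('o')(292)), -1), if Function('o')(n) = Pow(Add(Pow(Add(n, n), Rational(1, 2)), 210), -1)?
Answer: Add(Rational(3972184206, 362584965676897), Mul(Rational(2, 362584965676897), Pow(146, Rational(1, 2)))) ≈ 1.0955e-5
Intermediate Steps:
Function('o')(n) = Pow(Add(210, Mul(Pow(2, Rational(1, 2)), Pow(n, Rational(1, 2)))), -1) (Function('o')(n) = Pow(Add(Pow(Mul(2, n), Rational(1, 2)), 210), -1) = Pow(Add(Mul(Pow(2, Rational(1, 2)), Pow(n, Rational(1, 2))), 210), -1) = Pow(Add(210, Mul(Pow(2, Rational(1, 2)), Pow(n, Rational(1, 2)))), -1))
Pow(Add(91281, Function('o')(292)), -1) = Pow(Add(91281, Pow(Add(210, Mul(Pow(2, Rational(1, 2)), Pow(292, Rational(1, 2)))), -1)), -1) = Pow(Add(91281, Pow(Add(210, Mul(Pow(2, Rational(1, 2)), Mul(2, Pow(73, Rational(1, 2))))), -1)), -1) = Pow(Add(91281, Pow(Add(210, Mul(2, Pow(146, Rational(1, 2)))), -1)), -1)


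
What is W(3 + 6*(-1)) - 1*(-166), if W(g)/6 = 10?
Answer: 226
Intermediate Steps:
W(g) = 60 (W(g) = 6*10 = 60)
W(3 + 6*(-1)) - 1*(-166) = 60 - 1*(-166) = 60 + 166 = 226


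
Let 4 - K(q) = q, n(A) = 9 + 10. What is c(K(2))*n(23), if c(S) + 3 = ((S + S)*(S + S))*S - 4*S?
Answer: 399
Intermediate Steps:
n(A) = 19
K(q) = 4 - q
c(S) = -3 - 4*S + 4*S³ (c(S) = -3 + (((S + S)*(S + S))*S - 4*S) = -3 + (((2*S)*(2*S))*S - 4*S) = -3 + ((4*S²)*S - 4*S) = -3 + (4*S³ - 4*S) = -3 + (-4*S + 4*S³) = -3 - 4*S + 4*S³)
c(K(2))*n(23) = (-3 - 4*(4 - 1*2) + 4*(4 - 1*2)³)*19 = (-3 - 4*(4 - 2) + 4*(4 - 2)³)*19 = (-3 - 4*2 + 4*2³)*19 = (-3 - 8 + 4*8)*19 = (-3 - 8 + 32)*19 = 21*19 = 399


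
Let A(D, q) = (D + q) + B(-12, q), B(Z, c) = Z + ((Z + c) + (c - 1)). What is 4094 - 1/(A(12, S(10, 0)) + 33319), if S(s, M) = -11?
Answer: 136219661/33273 ≈ 4094.0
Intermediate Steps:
B(Z, c) = -1 + 2*Z + 2*c (B(Z, c) = Z + ((Z + c) + (-1 + c)) = Z + (-1 + Z + 2*c) = -1 + 2*Z + 2*c)
A(D, q) = -25 + D + 3*q (A(D, q) = (D + q) + (-1 + 2*(-12) + 2*q) = (D + q) + (-1 - 24 + 2*q) = (D + q) + (-25 + 2*q) = -25 + D + 3*q)
4094 - 1/(A(12, S(10, 0)) + 33319) = 4094 - 1/((-25 + 12 + 3*(-11)) + 33319) = 4094 - 1/((-25 + 12 - 33) + 33319) = 4094 - 1/(-46 + 33319) = 4094 - 1/33273 = 136219661/33273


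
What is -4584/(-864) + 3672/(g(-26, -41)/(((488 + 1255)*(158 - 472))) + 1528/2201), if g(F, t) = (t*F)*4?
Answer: 19924745819707/3721015764 ≈ 5354.7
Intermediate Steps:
g(F, t) = 4*F*t (g(F, t) = (F*t)*4 = 4*F*t)
-4584/(-864) + 3672/(g(-26, -41)/(((488 + 1255)*(158 - 472))) + 1528/2201) = -4584/(-864) + 3672/((4*(-26)*(-41))/(((488 + 1255)*(158 - 472))) + 1528/2201) = -4584*(-1/864) + 3672/(4264/((1743*(-314))) + 1528*(1/2201)) = 191/36 + 3672/(4264/(-547302) + 1528/2201) = 191/36 + 3672/(4264*(-1/547302) + 1528/2201) = 191/36 + 3672/(-2132/273651 + 1528/2201) = 191/36 + 3672/(413446196/602305851) = 191/36 + 3672*(602305851/413446196) = 191/36 + 552916771218/103361549 = 19924745819707/3721015764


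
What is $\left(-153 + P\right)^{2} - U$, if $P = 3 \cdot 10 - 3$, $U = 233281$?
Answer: $-217405$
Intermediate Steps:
$P = 27$ ($P = 30 - 3 = 27$)
$\left(-153 + P\right)^{2} - U = \left(-153 + 27\right)^{2} - 233281 = \left(-126\right)^{2} - 233281 = 15876 - 233281 = -217405$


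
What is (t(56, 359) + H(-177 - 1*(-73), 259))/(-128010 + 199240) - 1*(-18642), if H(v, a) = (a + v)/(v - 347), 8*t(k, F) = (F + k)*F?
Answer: 958204184855/51399568 ≈ 18642.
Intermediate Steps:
t(k, F) = F*(F + k)/8 (t(k, F) = ((F + k)*F)/8 = (F*(F + k))/8 = F*(F + k)/8)
H(v, a) = (a + v)/(-347 + v)
(t(56, 359) + H(-177 - 1*(-73), 259))/(-128010 + 199240) - 1*(-18642) = ((⅛)*359*(359 + 56) + (259 + (-177 - 1*(-73)))/(-347 + (-177 - 1*(-73))))/(-128010 + 199240) - 1*(-18642) = ((⅛)*359*415 + (259 + (-177 + 73))/(-347 + (-177 + 73)))/71230 + 18642 = (148985/8 + (259 - 104)/(-347 - 104))*(1/71230) + 18642 = (148985/8 + 155/(-451))*(1/71230) + 18642 = (148985/8 - 1/451*155)*(1/71230) + 18642 = (148985/8 - 155/451)*(1/71230) + 18642 = (67190995/3608)*(1/71230) + 18642 = 13438199/51399568 + 18642 = 958204184855/51399568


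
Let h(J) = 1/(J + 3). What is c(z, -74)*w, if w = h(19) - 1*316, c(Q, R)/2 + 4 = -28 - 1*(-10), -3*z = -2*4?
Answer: 13902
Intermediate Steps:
z = 8/3 (z = -(-2)*4/3 = -⅓*(-8) = 8/3 ≈ 2.6667)
c(Q, R) = -44 (c(Q, R) = -8 + 2*(-28 - 1*(-10)) = -8 + 2*(-28 + 10) = -8 + 2*(-18) = -8 - 36 = -44)
h(J) = 1/(3 + J)
w = -6951/22 (w = 1/(3 + 19) - 1*316 = 1/22 - 316 = -6951/22 ≈ -315.95)
c(z, -74)*w = -44*(-6951/22) = 13902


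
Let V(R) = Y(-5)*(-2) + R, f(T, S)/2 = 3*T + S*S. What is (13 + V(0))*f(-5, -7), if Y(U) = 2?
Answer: 612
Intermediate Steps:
f(T, S) = 2*S**2 + 6*T (f(T, S) = 2*(3*T + S*S) = 2*(3*T + S**2) = 2*(S**2 + 3*T) = 2*S**2 + 6*T)
V(R) = -4 + R (V(R) = 2*(-2) + R = -4 + R)
(13 + V(0))*f(-5, -7) = (13 + (-4 + 0))*(2*(-7)**2 + 6*(-5)) = (13 - 4)*(2*49 - 30) = 9*(98 - 30) = 9*68 = 612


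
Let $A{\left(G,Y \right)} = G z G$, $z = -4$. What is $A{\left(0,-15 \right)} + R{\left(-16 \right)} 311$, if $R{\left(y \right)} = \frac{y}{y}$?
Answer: $311$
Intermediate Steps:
$A{\left(G,Y \right)} = - 4 G^{2}$ ($A{\left(G,Y \right)} = G \left(-4\right) G = - 4 G G = - 4 G^{2}$)
$R{\left(y \right)} = 1$
$A{\left(0,-15 \right)} + R{\left(-16 \right)} 311 = - 4 \cdot 0^{2} + 1 \cdot 311 = \left(-4\right) 0 + 311 = 0 + 311 = 311$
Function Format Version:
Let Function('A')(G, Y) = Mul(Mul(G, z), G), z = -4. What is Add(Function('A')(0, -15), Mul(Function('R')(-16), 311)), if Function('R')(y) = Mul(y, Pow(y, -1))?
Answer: 311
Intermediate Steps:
Function('A')(G, Y) = Mul(-4, Pow(G, 2)) (Function('A')(G, Y) = Mul(Mul(G, -4), G) = Mul(Mul(-4, G), G) = Mul(-4, Pow(G, 2)))
Function('R')(y) = 1
Add(Function('A')(0, -15), Mul(Function('R')(-16), 311)) = Add(Mul(-4, Pow(0, 2)), Mul(1, 311)) = Add(Mul(-4, 0), 311) = Add(0, 311) = 311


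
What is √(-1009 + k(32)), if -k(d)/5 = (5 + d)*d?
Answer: 13*I*√41 ≈ 83.241*I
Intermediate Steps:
k(d) = -5*d*(5 + d) (k(d) = -5*(5 + d)*d = -5*d*(5 + d))
√(-1009 + k(32)) = √(-1009 - 5*32*(5 + 32)) = √(-1009 - 5*32*37) = √(-1009 - 5920) = √(-6929) = 13*I*√41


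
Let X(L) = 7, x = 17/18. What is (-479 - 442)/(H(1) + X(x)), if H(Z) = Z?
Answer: -921/8 ≈ -115.13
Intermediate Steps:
x = 17/18 (x = 17*(1/18) = 17/18 ≈ 0.94444)
(-479 - 442)/(H(1) + X(x)) = (-479 - 442)/(1 + 7) = -921/8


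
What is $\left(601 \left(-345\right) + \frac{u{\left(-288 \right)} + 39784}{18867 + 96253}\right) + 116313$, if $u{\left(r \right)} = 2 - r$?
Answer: $- \frac{5239781883}{57560} \approx -91032.0$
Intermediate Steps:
$\left(601 \left(-345\right) + \frac{u{\left(-288 \right)} + 39784}{18867 + 96253}\right) + 116313 = \left(601 \left(-345\right) + \frac{\left(2 - -288\right) + 39784}{18867 + 96253}\right) + 116313 = \left(-207345 + \frac{\left(2 + 288\right) + 39784}{115120}\right) + 116313 = \left(-207345 + \left(290 + 39784\right) \frac{1}{115120}\right) + 116313 = \left(-207345 + 40074 \cdot \frac{1}{115120}\right) + 116313 = \left(-207345 + \frac{20037}{57560}\right) + 116313 = - \frac{11934758163}{57560} + 116313 = - \frac{5239781883}{57560}$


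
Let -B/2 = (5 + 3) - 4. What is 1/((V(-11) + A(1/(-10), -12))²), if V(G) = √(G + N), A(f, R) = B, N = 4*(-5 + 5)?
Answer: (8 - I*√11)⁻² ≈ 0.0094222 + 0.009434*I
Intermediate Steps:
N = 0 (N = 4*0 = 0)
B = -8 (B = -2*((5 + 3) - 4) = -2*(8 - 4) = -2*4 = -8)
A(f, R) = -8
V(G) = √G (V(G) = √(G + 0) = √G)
1/((V(-11) + A(1/(-10), -12))²) = 1/((√(-11) - 8)²) = 1/((I*√11 - 8)²) = 1/((-8 + I*√11)²) = (-8 + I*√11)⁻²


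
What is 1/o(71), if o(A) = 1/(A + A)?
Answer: 142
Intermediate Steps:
o(A) = 1/(2*A)
1/o(71) = 1/((1/2)/71) = 1/((1/2)*(1/71)) = 1/(1/142) = 142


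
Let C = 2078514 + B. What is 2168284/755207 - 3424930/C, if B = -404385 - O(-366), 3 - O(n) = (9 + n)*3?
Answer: 208225455422/252700569477 ≈ 0.82400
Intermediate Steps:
O(n) = -24 - 3*n (O(n) = 3 - (9 + n)*3 = 3 - (27 + 3*n) = 3 + (-27 - 3*n) = -24 - 3*n)
B = -405459 (B = -404385 - (-24 - 3*(-366)) = -404385 - (-24 + 1098) = -404385 - 1*1074 = -404385 - 1074 = -405459)
C = 1673055 (C = 2078514 - 405459 = 1673055)
2168284/755207 - 3424930/C = 2168284/755207 - 3424930/1673055 = 2168284*(1/755207) - 3424930*1/1673055 = 2168284/755207 - 684986/334611 = 208225455422/252700569477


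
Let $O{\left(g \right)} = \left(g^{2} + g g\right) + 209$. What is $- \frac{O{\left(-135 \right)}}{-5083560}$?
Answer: $\frac{36659}{5083560} \approx 0.0072113$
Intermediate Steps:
$O{\left(g \right)} = 209 + 2 g^{2}$ ($O{\left(g \right)} = \left(g^{2} + g^{2}\right) + 209 = 2 g^{2} + 209 = 209 + 2 g^{2}$)
$- \frac{O{\left(-135 \right)}}{-5083560} = - \frac{209 + 2 \left(-135\right)^{2}}{-5083560} = - \frac{\left(209 + 2 \cdot 18225\right) \left(-1\right)}{5083560} = - \frac{\left(209 + 36450\right) \left(-1\right)}{5083560} = - \frac{36659 \left(-1\right)}{5083560} = \left(-1\right) \left(- \frac{36659}{5083560}\right) = \frac{36659}{5083560}$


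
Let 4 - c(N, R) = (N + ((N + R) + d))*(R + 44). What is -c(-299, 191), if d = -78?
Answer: -113979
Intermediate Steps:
c(N, R) = 4 - (44 + R)*(-78 + R + 2*N) (c(N, R) = 4 - (N + ((N + R) - 78))*(R + 44) = 4 - (N + (-78 + N + R))*(44 + R) = 4 - (-78 + R + 2*N)*(44 + R) = 4 - (44 + R)*(-78 + R + 2*N))
-c(-299, 191) = -(3436 - 1*191² - 88*(-299) + 34*191 - 2*(-299)*191) = -(3436 - 1*36481 + 26312 + 6494 + 114218) = -(3436 - 36481 + 26312 + 6494 + 114218) = -1*113979 = -113979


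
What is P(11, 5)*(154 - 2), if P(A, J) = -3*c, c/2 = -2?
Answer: 1824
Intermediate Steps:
c = -4 (c = 2*(-2) = -4)
P(A, J) = 12 (P(A, J) = -3*(-4) = 12)
P(11, 5)*(154 - 2) = 12*(154 - 2) = 12*152 = 1824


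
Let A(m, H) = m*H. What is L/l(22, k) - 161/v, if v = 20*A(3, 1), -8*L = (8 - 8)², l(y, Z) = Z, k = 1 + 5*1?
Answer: -161/60 ≈ -2.6833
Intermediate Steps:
A(m, H) = H*m
k = 6 (k = 1 + 5 = 6)
L = 0 (L = -(8 - 8)²/8 = -⅛*0² = -⅛*0 = 0)
v = 60 (v = 20*(1*3) = 20*3 = 60)
L/l(22, k) - 161/v = 0/6 - 161/60 = 0*(⅙) - 161*1/60 = 0 - 161/60 = -161/60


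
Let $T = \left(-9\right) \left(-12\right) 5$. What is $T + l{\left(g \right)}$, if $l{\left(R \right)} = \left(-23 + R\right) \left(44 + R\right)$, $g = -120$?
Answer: $11408$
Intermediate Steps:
$T = 540$ ($T = 108 \cdot 5 = 540$)
$T + l{\left(g \right)} = 540 + \left(-1012 + \left(-120\right)^{2} + 21 \left(-120\right)\right) = 540 - -10868 = 540 + 10868 = 11408$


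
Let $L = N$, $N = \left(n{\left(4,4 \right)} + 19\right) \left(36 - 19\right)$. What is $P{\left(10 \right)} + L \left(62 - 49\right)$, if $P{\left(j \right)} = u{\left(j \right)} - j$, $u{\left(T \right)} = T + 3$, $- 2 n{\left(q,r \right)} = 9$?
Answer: $\frac{6415}{2} \approx 3207.5$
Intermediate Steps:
$n{\left(q,r \right)} = - \frac{9}{2}$ ($n{\left(q,r \right)} = \left(- \frac{1}{2}\right) 9 = - \frac{9}{2}$)
$u{\left(T \right)} = 3 + T$
$P{\left(j \right)} = 3$ ($P{\left(j \right)} = \left(3 + j\right) - j = 3$)
$N = \frac{493}{2}$ ($N = \left(- \frac{9}{2} + 19\right) \left(36 - 19\right) = \frac{29}{2} \cdot 17 = \frac{493}{2} \approx 246.5$)
$L = \frac{493}{2} \approx 246.5$
$P{\left(10 \right)} + L \left(62 - 49\right) = 3 + \frac{493 \left(62 - 49\right)}{2} = 3 + \frac{493}{2} \cdot 13 = 3 + \frac{6409}{2} = \frac{6415}{2}$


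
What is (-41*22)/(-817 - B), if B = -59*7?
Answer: 451/202 ≈ 2.2327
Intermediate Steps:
B = -413
(-41*22)/(-817 - B) = (-41*22)/(-817 - 1*(-413)) = -902/(-817 + 413) = -902/(-404) = -902*(-1/404) = 451/202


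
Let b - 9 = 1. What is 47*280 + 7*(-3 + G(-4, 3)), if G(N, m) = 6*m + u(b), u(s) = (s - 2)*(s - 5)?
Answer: 13545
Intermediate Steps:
b = 10 (b = 9 + 1 = 10)
u(s) = (-5 + s)*(-2 + s) (u(s) = (-2 + s)*(-5 + s) = (-5 + s)*(-2 + s))
G(N, m) = 40 + 6*m (G(N, m) = 6*m + (10 + 10² - 7*10) = 6*m + (10 + 100 - 70) = 6*m + 40 = 40 + 6*m)
47*280 + 7*(-3 + G(-4, 3)) = 47*280 + 7*(-3 + (40 + 6*3)) = 13160 + 7*(-3 + (40 + 18)) = 13160 + 7*(-3 + 58) = 13160 + 7*55 = 13160 + 385 = 13545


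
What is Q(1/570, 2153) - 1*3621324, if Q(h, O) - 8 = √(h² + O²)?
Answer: -3621316 + √1506044384101/570 ≈ -3.6192e+6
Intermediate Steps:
Q(h, O) = 8 + √(O² + h²) (Q(h, O) = 8 + √(h² + O²) = 8 + √(O² + h²))
Q(1/570, 2153) - 1*3621324 = (8 + √(2153² + (1/570)²)) - 1*3621324 = (8 + √(4635409 + (1/570)²)) - 3621324 = (8 + √(4635409 + 1/324900)) - 3621324 = (8 + √(1506044384101/324900)) - 3621324 = (8 + √1506044384101/570) - 3621324 = -3621316 + √1506044384101/570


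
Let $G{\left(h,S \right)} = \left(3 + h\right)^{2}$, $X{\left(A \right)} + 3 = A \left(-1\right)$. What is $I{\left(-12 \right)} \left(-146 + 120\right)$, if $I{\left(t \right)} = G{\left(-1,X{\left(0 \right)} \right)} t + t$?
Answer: $1560$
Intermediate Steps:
$X{\left(A \right)} = -3 - A$ ($X{\left(A \right)} = -3 + A \left(-1\right) = -3 - A$)
$I{\left(t \right)} = 5 t$ ($I{\left(t \right)} = \left(3 - 1\right)^{2} t + t = 2^{2} t + t = 4 t + t = 5 t$)
$I{\left(-12 \right)} \left(-146 + 120\right) = 5 \left(-12\right) \left(-146 + 120\right) = \left(-60\right) \left(-26\right) = 1560$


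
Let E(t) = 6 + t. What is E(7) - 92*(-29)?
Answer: 2681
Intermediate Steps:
E(7) - 92*(-29) = (6 + 7) - 92*(-29) = 13 + 2668 = 2681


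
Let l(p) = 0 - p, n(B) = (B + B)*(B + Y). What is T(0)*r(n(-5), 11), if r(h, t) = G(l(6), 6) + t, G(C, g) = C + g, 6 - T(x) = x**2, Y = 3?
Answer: 66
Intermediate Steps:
T(x) = 6 - x**2
n(B) = 2*B*(3 + B) (n(B) = (B + B)*(B + 3) = (2*B)*(3 + B) = 2*B*(3 + B))
l(p) = -p
r(h, t) = t (r(h, t) = (-1*6 + 6) + t = (-6 + 6) + t = 0 + t = t)
T(0)*r(n(-5), 11) = (6 - 1*0**2)*11 = (6 - 1*0)*11 = (6 + 0)*11 = 6*11 = 66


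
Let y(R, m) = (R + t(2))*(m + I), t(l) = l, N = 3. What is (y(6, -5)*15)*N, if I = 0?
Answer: -1800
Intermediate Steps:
y(R, m) = m*(2 + R) (y(R, m) = (R + 2)*(m + 0) = (2 + R)*m = m*(2 + R))
(y(6, -5)*15)*N = (-5*(2 + 6)*15)*3 = (-5*8*15)*3 = -40*15*3 = -600*3 = -1800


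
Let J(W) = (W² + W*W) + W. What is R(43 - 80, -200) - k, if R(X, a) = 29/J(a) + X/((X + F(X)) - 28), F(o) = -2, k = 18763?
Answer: -100315301257/5346600 ≈ -18762.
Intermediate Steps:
J(W) = W + 2*W² (J(W) = (W² + W²) + W = 2*W² + W = W + 2*W²)
R(X, a) = X/(-30 + X) + 29/(a*(1 + 2*a)) (R(X, a) = 29/((a*(1 + 2*a))) + X/((X - 2) - 28) = 29*(1/(a*(1 + 2*a))) + X/((-2 + X) - 28) = 29/(a*(1 + 2*a)) + X/(-30 + X) = X/(-30 + X) + 29/(a*(1 + 2*a)))
R(43 - 80, -200) - k = (-870 + 29*(43 - 80) + (43 - 80)*(-200)*(1 + 2*(-200)))/((-200)*(1 + 2*(-200))*(-30 + (43 - 80))) - 1*18763 = -(-870 + 29*(-37) - 37*(-200)*(1 - 400))/(200*(1 - 400)*(-30 - 37)) - 18763 = -1/200*(-870 - 1073 - 37*(-200)*(-399))/(-399*(-67)) - 18763 = -1/200*(-1/399)*(-1/67)*(-870 - 1073 - 2952600) - 18763 = -1/200*(-1/399)*(-1/67)*(-2954543) - 18763 = 2954543/5346600 - 18763 = -100315301257/5346600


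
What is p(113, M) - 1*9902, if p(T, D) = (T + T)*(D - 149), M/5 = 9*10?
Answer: 58124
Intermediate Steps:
M = 450 (M = 5*(9*10) = 5*90 = 450)
p(T, D) = 2*T*(-149 + D) (p(T, D) = (2*T)*(-149 + D) = 2*T*(-149 + D))
p(113, M) - 1*9902 = 2*113*(-149 + 450) - 1*9902 = 2*113*301 - 9902 = 68026 - 9902 = 58124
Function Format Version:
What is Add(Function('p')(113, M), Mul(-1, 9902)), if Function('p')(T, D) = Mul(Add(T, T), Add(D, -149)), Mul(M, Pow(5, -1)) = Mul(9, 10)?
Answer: 58124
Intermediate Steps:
M = 450 (M = Mul(5, Mul(9, 10)) = Mul(5, 90) = 450)
Function('p')(T, D) = Mul(2, T, Add(-149, D)) (Function('p')(T, D) = Mul(Mul(2, T), Add(-149, D)) = Mul(2, T, Add(-149, D)))
Add(Function('p')(113, M), Mul(-1, 9902)) = Add(Mul(2, 113, Add(-149, 450)), Mul(-1, 9902)) = Add(Mul(2, 113, 301), -9902) = Add(68026, -9902) = 58124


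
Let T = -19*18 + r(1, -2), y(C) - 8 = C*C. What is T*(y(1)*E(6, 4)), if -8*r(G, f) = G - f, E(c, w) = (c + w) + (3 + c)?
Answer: -468369/8 ≈ -58546.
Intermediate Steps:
E(c, w) = 3 + w + 2*c
y(C) = 8 + C**2 (y(C) = 8 + C*C = 8 + C**2)
r(G, f) = -G/8 + f/8 (r(G, f) = -(G - f)/8 = -G/8 + f/8)
T = -2739/8 (T = -19*18 + (-1/8*1 + (1/8)*(-2)) = -342 + (-1/8 - 1/4) = -342 - 3/8 = -2739/8 ≈ -342.38)
T*(y(1)*E(6, 4)) = -2739*(8 + 1**2)*(3 + 4 + 2*6)/8 = -2739*(8 + 1)*(3 + 4 + 12)/8 = -24651*19/8 = -2739/8*171 = -468369/8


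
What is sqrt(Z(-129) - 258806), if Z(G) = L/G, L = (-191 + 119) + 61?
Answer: I*sqrt(4306789227)/129 ≈ 508.73*I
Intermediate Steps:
L = -11 (L = -72 + 61 = -11)
Z(G) = -11/G
sqrt(Z(-129) - 258806) = sqrt(-11/(-129) - 258806) = sqrt(-11*(-1/129) - 258806) = sqrt(11/129 - 258806) = sqrt(-33385963/129) = I*sqrt(4306789227)/129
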